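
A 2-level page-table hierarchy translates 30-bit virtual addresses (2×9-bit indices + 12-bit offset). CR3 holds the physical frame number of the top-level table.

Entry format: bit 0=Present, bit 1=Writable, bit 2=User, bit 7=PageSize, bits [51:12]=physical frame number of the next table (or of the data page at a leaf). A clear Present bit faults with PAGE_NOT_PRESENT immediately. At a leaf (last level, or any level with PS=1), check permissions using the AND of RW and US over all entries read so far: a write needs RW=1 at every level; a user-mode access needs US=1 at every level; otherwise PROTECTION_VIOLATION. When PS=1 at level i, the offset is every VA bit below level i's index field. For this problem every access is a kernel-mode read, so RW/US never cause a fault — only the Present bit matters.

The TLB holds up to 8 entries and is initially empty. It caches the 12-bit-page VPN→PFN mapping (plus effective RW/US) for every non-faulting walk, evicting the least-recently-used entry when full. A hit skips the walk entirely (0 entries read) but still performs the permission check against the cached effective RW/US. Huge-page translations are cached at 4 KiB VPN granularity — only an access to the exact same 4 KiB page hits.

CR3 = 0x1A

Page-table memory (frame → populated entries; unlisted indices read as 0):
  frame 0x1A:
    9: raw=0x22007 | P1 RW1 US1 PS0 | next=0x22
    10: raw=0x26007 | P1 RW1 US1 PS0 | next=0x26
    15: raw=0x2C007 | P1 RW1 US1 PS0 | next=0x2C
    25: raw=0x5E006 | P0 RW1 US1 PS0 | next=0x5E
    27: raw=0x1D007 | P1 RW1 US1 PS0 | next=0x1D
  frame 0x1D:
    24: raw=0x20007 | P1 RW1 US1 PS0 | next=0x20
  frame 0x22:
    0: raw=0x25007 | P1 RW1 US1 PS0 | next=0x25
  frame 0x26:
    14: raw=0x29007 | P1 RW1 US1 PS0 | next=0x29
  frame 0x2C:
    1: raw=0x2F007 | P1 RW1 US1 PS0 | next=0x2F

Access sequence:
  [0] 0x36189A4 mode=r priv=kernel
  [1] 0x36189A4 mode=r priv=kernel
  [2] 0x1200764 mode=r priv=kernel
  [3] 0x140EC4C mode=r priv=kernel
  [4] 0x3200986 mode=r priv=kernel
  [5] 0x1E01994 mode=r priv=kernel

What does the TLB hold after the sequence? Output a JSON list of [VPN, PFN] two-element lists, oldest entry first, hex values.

Walk each access:
#0 VA=0x36189A4 (r,kernel):
  L0 @0x1A[27] → 0x1D007  P=1,RW=1,US=1,PS=0
  L1 @0x1D[24] → 0x20007  P=1,RW=1,US=1,PS=0
  ⇒ phys 0x209A4  [2 reads]
#1 VA=0x36189A4 (r,kernel):
  TLB hit vpn=0x3618 → PA=0x209A4
#2 VA=0x1200764 (r,kernel):
  L0 @0x1A[9] → 0x22007  P=1,RW=1,US=1,PS=0
  L1 @0x22[0] → 0x25007  P=1,RW=1,US=1,PS=0
  ⇒ phys 0x25764  [2 reads]
#3 VA=0x140EC4C (r,kernel):
  L0 @0x1A[10] → 0x26007  P=1,RW=1,US=1,PS=0
  L1 @0x26[14] → 0x29007  P=1,RW=1,US=1,PS=0
  ⇒ phys 0x29C4C  [2 reads]
#4 VA=0x3200986 (r,kernel):
  L0 @0x1A[25] → 0x5E006  P=0,RW=1,US=1,PS=0
  → PAGE_NOT_PRESENT  (1 entries read)
#5 VA=0x1E01994 (r,kernel):
  L0 @0x1A[15] → 0x2C007  P=1,RW=1,US=1,PS=0
  L1 @0x2C[1] → 0x2F007  P=1,RW=1,US=1,PS=0
  ⇒ phys 0x2F994  [2 reads]

TLB: [["0x3618", "0x20"], ["0x1200", "0x25"], ["0x140E", "0x29"], ["0x1E01", "0x2F"]]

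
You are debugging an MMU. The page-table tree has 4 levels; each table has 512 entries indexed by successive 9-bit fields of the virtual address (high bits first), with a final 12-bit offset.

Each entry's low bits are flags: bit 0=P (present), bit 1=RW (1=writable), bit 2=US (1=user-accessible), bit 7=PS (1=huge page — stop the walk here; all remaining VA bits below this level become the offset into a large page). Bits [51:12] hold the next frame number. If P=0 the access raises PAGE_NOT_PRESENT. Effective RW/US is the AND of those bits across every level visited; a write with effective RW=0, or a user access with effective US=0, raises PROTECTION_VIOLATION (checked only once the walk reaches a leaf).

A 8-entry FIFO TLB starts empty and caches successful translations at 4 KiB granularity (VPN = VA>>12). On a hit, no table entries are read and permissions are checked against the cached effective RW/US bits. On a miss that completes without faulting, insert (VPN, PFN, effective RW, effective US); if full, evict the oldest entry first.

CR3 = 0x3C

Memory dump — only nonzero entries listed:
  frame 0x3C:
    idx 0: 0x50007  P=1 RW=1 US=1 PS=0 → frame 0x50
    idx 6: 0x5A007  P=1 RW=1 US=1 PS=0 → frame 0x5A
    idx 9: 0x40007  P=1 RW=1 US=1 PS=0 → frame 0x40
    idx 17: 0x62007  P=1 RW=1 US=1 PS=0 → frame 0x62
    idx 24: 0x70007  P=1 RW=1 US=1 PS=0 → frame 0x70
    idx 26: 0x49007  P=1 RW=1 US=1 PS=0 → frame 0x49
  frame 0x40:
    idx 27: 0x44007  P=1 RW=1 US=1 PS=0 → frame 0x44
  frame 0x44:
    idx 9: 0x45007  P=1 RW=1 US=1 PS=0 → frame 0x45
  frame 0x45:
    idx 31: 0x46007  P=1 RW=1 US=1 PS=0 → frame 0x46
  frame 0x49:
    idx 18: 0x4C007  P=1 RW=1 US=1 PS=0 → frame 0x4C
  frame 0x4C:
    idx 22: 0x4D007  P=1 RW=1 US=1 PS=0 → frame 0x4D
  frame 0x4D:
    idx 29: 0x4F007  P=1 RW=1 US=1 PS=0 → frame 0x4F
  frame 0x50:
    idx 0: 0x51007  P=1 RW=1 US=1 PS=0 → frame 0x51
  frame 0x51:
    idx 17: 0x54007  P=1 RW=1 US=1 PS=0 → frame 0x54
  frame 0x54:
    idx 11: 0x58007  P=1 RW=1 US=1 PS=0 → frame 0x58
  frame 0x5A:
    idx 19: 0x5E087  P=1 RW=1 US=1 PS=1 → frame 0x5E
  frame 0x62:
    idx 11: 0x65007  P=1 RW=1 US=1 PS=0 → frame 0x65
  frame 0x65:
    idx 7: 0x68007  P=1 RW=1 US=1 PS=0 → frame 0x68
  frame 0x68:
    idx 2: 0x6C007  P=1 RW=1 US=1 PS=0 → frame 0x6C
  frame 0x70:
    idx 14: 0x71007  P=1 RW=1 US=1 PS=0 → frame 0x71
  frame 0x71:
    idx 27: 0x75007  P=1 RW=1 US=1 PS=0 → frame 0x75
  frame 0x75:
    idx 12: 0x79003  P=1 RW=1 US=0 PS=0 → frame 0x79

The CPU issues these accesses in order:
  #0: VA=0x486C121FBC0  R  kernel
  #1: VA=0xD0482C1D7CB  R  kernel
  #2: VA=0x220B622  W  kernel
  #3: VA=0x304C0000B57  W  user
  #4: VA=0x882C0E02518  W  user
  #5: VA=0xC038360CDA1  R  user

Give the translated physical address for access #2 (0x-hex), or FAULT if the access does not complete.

Per-access translation:
#0 VA=0x486C121FBC0 (r,kernel):
  L0 @0x3C[9] → 0x40007  P=1,RW=1,US=1,PS=0
  L1 @0x40[27] → 0x44007  P=1,RW=1,US=1,PS=0
  L2 @0x44[9] → 0x45007  P=1,RW=1,US=1,PS=0
  L3 @0x45[31] → 0x46007  P=1,RW=1,US=1,PS=0
  → PA=0x46BC0  (4 entries read)
#1 VA=0xD0482C1D7CB (r,kernel):
  L0 @0x3C[26] → 0x49007  P=1,RW=1,US=1,PS=0
  L1 @0x49[18] → 0x4C007  P=1,RW=1,US=1,PS=0
  L2 @0x4C[22] → 0x4D007  P=1,RW=1,US=1,PS=0
  L3 @0x4D[29] → 0x4F007  P=1,RW=1,US=1,PS=0
  → PA=0x4F7CB  (4 entries read)
#2 VA=0x220B622 (w,kernel):
  L0 @0x3C[0] → 0x50007  P=1,RW=1,US=1,PS=0
  L1 @0x50[0] → 0x51007  P=1,RW=1,US=1,PS=0
  L2 @0x51[17] → 0x54007  P=1,RW=1,US=1,PS=0
  L3 @0x54[11] → 0x58007  P=1,RW=1,US=1,PS=0
  → PA=0x58622  (4 entries read)
#3 VA=0x304C0000B57 (w,user):
  L0 @0x3C[6] → 0x5A007  P=1,RW=1,US=1,PS=0
  L1 @0x5A[19] → 0x5E087  P=1,RW=1,US=1,PS=1
  → PA=0x5EB57 (huge @L1)  (2 entries read)
#4 VA=0x882C0E02518 (w,user):
  L0 @0x3C[17] → 0x62007  P=1,RW=1,US=1,PS=0
  L1 @0x62[11] → 0x65007  P=1,RW=1,US=1,PS=0
  L2 @0x65[7] → 0x68007  P=1,RW=1,US=1,PS=0
  L3 @0x68[2] → 0x6C007  P=1,RW=1,US=1,PS=0
  → PA=0x6C518  (4 entries read)
#5 VA=0xC038360CDA1 (r,user):
  L0 @0x3C[24] → 0x70007  P=1,RW=1,US=1,PS=0
  L1 @0x70[14] → 0x71007  P=1,RW=1,US=1,PS=0
  L2 @0x71[27] → 0x75007  P=1,RW=1,US=1,PS=0
  L3 @0x75[12] → 0x79003  P=1,RW=1,US=0,PS=0
  ⇒ fault: PROTECTION_VIOLATION  — 4 lookups

Access #2 PA: 0x58622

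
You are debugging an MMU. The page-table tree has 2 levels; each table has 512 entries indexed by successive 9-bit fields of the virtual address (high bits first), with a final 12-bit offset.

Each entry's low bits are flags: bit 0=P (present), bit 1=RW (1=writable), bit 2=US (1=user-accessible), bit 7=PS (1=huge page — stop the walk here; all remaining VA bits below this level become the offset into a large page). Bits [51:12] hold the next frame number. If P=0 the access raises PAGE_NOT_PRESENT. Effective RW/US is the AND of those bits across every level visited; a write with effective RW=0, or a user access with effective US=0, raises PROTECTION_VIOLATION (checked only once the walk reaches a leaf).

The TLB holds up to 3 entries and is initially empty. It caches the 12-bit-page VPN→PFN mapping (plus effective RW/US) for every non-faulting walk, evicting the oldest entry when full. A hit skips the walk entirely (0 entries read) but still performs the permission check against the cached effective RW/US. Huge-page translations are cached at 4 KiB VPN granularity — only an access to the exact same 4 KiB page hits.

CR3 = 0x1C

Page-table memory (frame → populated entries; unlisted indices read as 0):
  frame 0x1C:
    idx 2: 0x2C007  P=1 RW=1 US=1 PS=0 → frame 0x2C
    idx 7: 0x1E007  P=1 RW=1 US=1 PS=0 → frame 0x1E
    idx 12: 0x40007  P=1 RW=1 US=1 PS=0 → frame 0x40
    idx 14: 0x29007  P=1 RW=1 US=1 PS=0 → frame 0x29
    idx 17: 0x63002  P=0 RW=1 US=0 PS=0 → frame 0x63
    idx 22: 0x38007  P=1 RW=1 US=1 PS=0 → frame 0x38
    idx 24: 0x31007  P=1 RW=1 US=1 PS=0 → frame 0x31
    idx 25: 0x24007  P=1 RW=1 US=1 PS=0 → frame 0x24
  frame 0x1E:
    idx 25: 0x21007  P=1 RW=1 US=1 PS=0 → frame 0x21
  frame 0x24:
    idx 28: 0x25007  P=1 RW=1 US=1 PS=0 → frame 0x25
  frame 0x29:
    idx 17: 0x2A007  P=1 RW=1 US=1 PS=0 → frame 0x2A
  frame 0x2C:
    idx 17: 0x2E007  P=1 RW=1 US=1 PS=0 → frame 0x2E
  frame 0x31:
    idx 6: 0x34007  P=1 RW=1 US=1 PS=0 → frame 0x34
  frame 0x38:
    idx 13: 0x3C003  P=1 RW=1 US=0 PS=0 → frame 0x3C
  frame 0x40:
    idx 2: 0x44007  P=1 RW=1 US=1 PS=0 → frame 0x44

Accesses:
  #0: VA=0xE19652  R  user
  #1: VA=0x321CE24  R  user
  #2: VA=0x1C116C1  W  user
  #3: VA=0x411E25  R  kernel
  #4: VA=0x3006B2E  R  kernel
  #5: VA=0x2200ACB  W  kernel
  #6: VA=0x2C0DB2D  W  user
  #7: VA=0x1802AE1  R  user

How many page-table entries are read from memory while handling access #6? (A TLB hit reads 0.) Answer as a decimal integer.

Trace:
#0 VA=0xE19652 (r,user):
  L0 @0x1C[7] → 0x1E007  P=1,RW=1,US=1,PS=0
  L1 @0x1E[25] → 0x21007  P=1,RW=1,US=1,PS=0
  ⇒ phys 0x21652  [2 reads]
#1 VA=0x321CE24 (r,user):
  L0 @0x1C[25] → 0x24007  P=1,RW=1,US=1,PS=0
  L1 @0x24[28] → 0x25007  P=1,RW=1,US=1,PS=0
  ⇒ phys 0x25E24  [2 reads]
#2 VA=0x1C116C1 (w,user):
  L0 @0x1C[14] → 0x29007  P=1,RW=1,US=1,PS=0
  L1 @0x29[17] → 0x2A007  P=1,RW=1,US=1,PS=0
  ⇒ phys 0x2A6C1  [2 reads]
#3 VA=0x411E25 (r,kernel):
  L0 @0x1C[2] → 0x2C007  P=1,RW=1,US=1,PS=0
  L1 @0x2C[17] → 0x2E007  P=1,RW=1,US=1,PS=0
  ⇒ phys 0x2EE25  [2 reads]
#4 VA=0x3006B2E (r,kernel):
  L0 @0x1C[24] → 0x31007  P=1,RW=1,US=1,PS=0
  L1 @0x31[6] → 0x34007  P=1,RW=1,US=1,PS=0
  ⇒ phys 0x34B2E  [2 reads]
#5 VA=0x2200ACB (w,kernel):
  L0 @0x1C[17] → 0x63002  P=0,RW=1,US=0,PS=0
  ⇒ fault: PAGE_NOT_PRESENT  — 1 lookups
#6 VA=0x2C0DB2D (w,user):
  L0 @0x1C[22] → 0x38007  P=1,RW=1,US=1,PS=0
  L1 @0x38[13] → 0x3C003  P=1,RW=1,US=0,PS=0
  ⇒ fault: PROTECTION_VIOLATION  — 2 lookups
#7 VA=0x1802AE1 (r,user):
  L0 @0x1C[12] → 0x40007  P=1,RW=1,US=1,PS=0
  L1 @0x40[2] → 0x44007  P=1,RW=1,US=1,PS=0
  ⇒ phys 0x44AE1  [2 reads]

Entries read for #6: 2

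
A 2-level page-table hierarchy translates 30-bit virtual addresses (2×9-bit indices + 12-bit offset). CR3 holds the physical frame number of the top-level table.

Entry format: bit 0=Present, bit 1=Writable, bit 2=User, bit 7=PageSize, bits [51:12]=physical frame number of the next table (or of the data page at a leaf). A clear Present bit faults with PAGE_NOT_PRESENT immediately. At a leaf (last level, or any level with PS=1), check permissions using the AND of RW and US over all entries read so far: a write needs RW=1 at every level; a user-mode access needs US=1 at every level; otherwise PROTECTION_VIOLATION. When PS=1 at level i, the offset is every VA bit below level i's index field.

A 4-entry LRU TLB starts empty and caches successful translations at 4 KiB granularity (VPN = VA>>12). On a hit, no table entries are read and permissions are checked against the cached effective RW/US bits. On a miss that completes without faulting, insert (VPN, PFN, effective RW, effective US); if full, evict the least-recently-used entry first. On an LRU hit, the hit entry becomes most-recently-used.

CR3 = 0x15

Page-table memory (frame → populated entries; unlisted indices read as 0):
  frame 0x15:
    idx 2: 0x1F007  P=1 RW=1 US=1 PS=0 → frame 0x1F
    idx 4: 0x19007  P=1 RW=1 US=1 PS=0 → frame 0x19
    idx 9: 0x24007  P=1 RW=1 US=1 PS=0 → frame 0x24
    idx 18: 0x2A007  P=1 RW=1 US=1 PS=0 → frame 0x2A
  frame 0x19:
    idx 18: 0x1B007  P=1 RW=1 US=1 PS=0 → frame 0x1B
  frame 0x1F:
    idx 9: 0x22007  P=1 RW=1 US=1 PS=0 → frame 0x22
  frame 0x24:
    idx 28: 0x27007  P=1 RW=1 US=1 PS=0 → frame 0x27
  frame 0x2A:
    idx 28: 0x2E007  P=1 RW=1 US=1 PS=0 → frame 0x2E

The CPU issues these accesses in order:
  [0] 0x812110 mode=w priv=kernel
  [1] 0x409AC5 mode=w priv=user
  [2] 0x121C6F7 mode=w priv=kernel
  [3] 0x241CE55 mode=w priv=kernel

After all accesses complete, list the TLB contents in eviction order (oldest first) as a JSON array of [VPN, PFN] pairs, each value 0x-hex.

Trace:
#0 VA=0x812110 (w,kernel):
  [0] read 0x15 idx=4: raw=0x19007 flags P=1 W=1 U=1 S=0
  [1] read 0x19 idx=18: raw=0x1B007 flags P=1 W=1 U=1 S=0
  → PA=0x1B110  (2 entries read)
#1 VA=0x409AC5 (w,user):
  [0] read 0x15 idx=2: raw=0x1F007 flags P=1 W=1 U=1 S=0
  [1] read 0x1F idx=9: raw=0x22007 flags P=1 W=1 U=1 S=0
  → PA=0x22AC5  (2 entries read)
#2 VA=0x121C6F7 (w,kernel):
  [0] read 0x15 idx=9: raw=0x24007 flags P=1 W=1 U=1 S=0
  [1] read 0x24 idx=28: raw=0x27007 flags P=1 W=1 U=1 S=0
  → PA=0x276F7  (2 entries read)
#3 VA=0x241CE55 (w,kernel):
  [0] read 0x15 idx=18: raw=0x2A007 flags P=1 W=1 U=1 S=0
  [1] read 0x2A idx=28: raw=0x2E007 flags P=1 W=1 U=1 S=0
  → PA=0x2EE55  (2 entries read)

TLB: [["0x812", "0x1B"], ["0x409", "0x22"], ["0x121C", "0x27"], ["0x241C", "0x2E"]]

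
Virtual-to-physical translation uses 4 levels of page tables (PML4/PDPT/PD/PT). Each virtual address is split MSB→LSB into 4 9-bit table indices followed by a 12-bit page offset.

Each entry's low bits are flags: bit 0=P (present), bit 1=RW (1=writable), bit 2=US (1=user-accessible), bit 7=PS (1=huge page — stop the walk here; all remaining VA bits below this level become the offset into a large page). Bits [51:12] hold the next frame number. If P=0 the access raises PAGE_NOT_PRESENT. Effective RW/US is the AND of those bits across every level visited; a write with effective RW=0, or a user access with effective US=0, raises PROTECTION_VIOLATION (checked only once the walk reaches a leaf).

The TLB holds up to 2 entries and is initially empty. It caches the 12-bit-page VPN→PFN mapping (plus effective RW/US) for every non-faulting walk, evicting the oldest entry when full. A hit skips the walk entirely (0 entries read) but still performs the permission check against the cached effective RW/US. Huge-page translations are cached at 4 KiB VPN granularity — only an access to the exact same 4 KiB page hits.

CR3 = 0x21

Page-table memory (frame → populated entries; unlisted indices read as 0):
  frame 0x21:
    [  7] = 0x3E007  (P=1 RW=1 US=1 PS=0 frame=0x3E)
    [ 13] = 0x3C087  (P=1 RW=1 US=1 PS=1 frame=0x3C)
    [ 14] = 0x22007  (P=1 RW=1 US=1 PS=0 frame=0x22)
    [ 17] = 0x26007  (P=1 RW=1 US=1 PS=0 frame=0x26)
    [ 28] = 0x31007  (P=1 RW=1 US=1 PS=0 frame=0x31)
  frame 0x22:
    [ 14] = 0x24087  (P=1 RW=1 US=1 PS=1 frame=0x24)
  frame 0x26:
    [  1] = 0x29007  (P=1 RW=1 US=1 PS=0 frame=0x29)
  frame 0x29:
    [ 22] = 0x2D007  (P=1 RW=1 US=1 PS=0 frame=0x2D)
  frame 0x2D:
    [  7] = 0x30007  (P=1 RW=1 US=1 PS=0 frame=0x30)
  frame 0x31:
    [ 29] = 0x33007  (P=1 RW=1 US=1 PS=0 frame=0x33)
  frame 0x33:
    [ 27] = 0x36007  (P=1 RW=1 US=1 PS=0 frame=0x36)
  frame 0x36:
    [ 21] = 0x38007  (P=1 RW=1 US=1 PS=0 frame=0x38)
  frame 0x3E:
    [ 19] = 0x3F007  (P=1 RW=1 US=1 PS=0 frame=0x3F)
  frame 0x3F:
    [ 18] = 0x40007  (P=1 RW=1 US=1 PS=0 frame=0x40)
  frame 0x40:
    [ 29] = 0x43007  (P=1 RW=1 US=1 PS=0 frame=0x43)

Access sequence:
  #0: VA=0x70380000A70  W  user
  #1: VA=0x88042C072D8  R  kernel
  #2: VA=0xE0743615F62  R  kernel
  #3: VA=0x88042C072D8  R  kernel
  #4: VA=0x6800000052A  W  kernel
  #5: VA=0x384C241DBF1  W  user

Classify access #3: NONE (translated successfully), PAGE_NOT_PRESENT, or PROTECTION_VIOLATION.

Walk each access:
#0 VA=0x70380000A70 (w,user):
  [0] read 0x21 idx=14: raw=0x22007 flags P=1 W=1 U=1 S=0
  [1] read 0x22 idx=14: raw=0x24087 flags P=1 W=1 U=1 S=1
  ⇒ phys 0x24A70 (huge @L1)  [2 reads]
#1 VA=0x88042C072D8 (r,kernel):
  [0] read 0x21 idx=17: raw=0x26007 flags P=1 W=1 U=1 S=0
  [1] read 0x26 idx=1: raw=0x29007 flags P=1 W=1 U=1 S=0
  [2] read 0x29 idx=22: raw=0x2D007 flags P=1 W=1 U=1 S=0
  [3] read 0x2D idx=7: raw=0x30007 flags P=1 W=1 U=1 S=0
  ⇒ phys 0x302D8  [4 reads]
#2 VA=0xE0743615F62 (r,kernel):
  [0] read 0x21 idx=28: raw=0x31007 flags P=1 W=1 U=1 S=0
  [1] read 0x31 idx=29: raw=0x33007 flags P=1 W=1 U=1 S=0
  [2] read 0x33 idx=27: raw=0x36007 flags P=1 W=1 U=1 S=0
  [3] read 0x36 idx=21: raw=0x38007 flags P=1 W=1 U=1 S=0
  ⇒ phys 0x38F62  [4 reads]
#3 VA=0x88042C072D8 (r,kernel):
  TLB hit vpn=0x88042C07 → PA=0x302D8
#4 VA=0x6800000052A (w,kernel):
  [0] read 0x21 idx=13: raw=0x3C087 flags P=1 W=1 U=1 S=1
  ⇒ phys 0x3C52A (huge @L0)  [1 reads]
#5 VA=0x384C241DBF1 (w,user):
  [0] read 0x21 idx=7: raw=0x3E007 flags P=1 W=1 U=1 S=0
  [1] read 0x3E idx=19: raw=0x3F007 flags P=1 W=1 U=1 S=0
  [2] read 0x3F idx=18: raw=0x40007 flags P=1 W=1 U=1 S=0
  [3] read 0x40 idx=29: raw=0x43007 flags P=1 W=1 U=1 S=0
  ⇒ phys 0x43BF1  [4 reads]

Access #3 fault: NONE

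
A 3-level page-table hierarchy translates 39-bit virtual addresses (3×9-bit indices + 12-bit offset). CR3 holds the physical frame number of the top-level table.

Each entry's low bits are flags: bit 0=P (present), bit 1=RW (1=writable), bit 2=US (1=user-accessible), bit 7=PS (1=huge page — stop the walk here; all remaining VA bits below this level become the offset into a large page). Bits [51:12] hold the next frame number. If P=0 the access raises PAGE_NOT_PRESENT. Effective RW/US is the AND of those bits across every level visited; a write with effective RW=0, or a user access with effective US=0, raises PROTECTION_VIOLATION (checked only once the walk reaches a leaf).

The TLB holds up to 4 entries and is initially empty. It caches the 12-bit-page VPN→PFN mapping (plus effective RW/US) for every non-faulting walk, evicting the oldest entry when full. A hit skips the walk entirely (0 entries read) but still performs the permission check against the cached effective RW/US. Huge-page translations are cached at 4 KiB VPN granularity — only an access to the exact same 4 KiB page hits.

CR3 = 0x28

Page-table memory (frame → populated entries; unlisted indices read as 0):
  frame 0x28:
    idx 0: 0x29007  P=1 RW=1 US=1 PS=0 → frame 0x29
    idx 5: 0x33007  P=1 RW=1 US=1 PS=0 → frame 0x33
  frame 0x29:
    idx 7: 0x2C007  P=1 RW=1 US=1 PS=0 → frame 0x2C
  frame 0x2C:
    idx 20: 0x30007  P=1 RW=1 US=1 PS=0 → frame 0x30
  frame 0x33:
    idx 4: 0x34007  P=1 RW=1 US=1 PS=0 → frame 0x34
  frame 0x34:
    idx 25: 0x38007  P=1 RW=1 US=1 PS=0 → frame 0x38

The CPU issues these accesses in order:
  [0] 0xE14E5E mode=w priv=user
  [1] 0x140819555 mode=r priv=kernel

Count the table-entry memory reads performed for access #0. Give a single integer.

Per-access translation:
#0 VA=0xE14E5E (w,user):
  [0] read 0x28 idx=0: raw=0x29007 flags P=1 W=1 U=1 S=0
  [1] read 0x29 idx=7: raw=0x2C007 flags P=1 W=1 U=1 S=0
  [2] read 0x2C idx=20: raw=0x30007 flags P=1 W=1 U=1 S=0
  ⇒ phys 0x30E5E  [3 reads]
#1 VA=0x140819555 (r,kernel):
  [0] read 0x28 idx=5: raw=0x33007 flags P=1 W=1 U=1 S=0
  [1] read 0x33 idx=4: raw=0x34007 flags P=1 W=1 U=1 S=0
  [2] read 0x34 idx=25: raw=0x38007 flags P=1 W=1 U=1 S=0
  ⇒ phys 0x38555  [3 reads]

Entries read for #0: 3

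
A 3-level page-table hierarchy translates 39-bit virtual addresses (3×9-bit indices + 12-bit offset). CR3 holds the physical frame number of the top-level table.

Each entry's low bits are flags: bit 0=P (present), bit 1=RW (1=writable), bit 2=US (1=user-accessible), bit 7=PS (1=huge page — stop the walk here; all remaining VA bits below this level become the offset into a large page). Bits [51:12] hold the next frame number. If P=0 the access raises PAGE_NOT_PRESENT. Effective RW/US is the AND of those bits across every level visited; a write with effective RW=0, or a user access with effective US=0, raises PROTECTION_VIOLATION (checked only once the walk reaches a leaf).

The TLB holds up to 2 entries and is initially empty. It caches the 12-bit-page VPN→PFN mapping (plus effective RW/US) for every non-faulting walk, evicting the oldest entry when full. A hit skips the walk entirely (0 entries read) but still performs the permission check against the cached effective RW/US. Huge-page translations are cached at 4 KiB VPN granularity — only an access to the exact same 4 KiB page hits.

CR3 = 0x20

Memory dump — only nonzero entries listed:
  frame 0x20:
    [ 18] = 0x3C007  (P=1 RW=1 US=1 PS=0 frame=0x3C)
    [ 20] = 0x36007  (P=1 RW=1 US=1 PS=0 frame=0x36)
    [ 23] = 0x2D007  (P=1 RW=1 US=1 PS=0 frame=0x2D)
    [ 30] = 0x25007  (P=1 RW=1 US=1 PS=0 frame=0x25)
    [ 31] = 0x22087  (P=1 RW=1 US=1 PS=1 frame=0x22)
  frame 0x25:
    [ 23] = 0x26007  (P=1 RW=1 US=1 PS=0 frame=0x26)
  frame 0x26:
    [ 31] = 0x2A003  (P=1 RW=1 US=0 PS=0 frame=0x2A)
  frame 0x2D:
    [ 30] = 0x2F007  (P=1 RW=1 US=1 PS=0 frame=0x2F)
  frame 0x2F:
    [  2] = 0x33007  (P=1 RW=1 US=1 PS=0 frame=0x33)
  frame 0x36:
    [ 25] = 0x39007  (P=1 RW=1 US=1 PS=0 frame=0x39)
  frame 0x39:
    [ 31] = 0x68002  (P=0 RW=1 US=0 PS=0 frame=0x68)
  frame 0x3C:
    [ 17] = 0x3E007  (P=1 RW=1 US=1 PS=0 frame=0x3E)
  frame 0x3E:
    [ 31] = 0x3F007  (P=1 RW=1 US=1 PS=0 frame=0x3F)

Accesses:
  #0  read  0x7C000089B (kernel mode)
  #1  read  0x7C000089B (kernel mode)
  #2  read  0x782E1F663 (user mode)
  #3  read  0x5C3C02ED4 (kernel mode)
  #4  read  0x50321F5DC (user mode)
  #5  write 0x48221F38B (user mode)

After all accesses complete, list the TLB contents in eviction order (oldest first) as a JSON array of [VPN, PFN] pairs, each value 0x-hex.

Trace:
#0 VA=0x7C000089B (r,kernel):
  lvl0: tbl 0x20, slot 31 ⇒ 0x22087 (P1/RW1/US1/PS1)
  ✓ 0x2289B (huge @L0)  — 1 lookups
#1 VA=0x7C000089B (r,kernel):
  TLB hit vpn=0x7C0000 → PA=0x2289B
#2 VA=0x782E1F663 (r,user):
  lvl0: tbl 0x20, slot 30 ⇒ 0x25007 (P1/RW1/US1/PS0)
  lvl1: tbl 0x25, slot 23 ⇒ 0x26007 (P1/RW1/US1/PS0)
  lvl2: tbl 0x26, slot 31 ⇒ 0x2A003 (P1/RW1/US0/PS0)
  ⇒ fault: PROTECTION_VIOLATION  — 3 lookups
#3 VA=0x5C3C02ED4 (r,kernel):
  lvl0: tbl 0x20, slot 23 ⇒ 0x2D007 (P1/RW1/US1/PS0)
  lvl1: tbl 0x2D, slot 30 ⇒ 0x2F007 (P1/RW1/US1/PS0)
  lvl2: tbl 0x2F, slot 2 ⇒ 0x33007 (P1/RW1/US1/PS0)
  ✓ 0x33ED4  — 3 lookups
#4 VA=0x50321F5DC (r,user):
  lvl0: tbl 0x20, slot 20 ⇒ 0x36007 (P1/RW1/US1/PS0)
  lvl1: tbl 0x36, slot 25 ⇒ 0x39007 (P1/RW1/US1/PS0)
  lvl2: tbl 0x39, slot 31 ⇒ 0x68002 (P0/RW1/US0/PS0)
  ⇒ fault: PAGE_NOT_PRESENT  — 3 lookups
#5 VA=0x48221F38B (w,user):
  lvl0: tbl 0x20, slot 18 ⇒ 0x3C007 (P1/RW1/US1/PS0)
  lvl1: tbl 0x3C, slot 17 ⇒ 0x3E007 (P1/RW1/US1/PS0)
  lvl2: tbl 0x3E, slot 31 ⇒ 0x3F007 (P1/RW1/US1/PS0)
  ✓ 0x3F38B  — 3 lookups

TLB: [["0x5C3C02", "0x33"], ["0x48221F", "0x3F"]]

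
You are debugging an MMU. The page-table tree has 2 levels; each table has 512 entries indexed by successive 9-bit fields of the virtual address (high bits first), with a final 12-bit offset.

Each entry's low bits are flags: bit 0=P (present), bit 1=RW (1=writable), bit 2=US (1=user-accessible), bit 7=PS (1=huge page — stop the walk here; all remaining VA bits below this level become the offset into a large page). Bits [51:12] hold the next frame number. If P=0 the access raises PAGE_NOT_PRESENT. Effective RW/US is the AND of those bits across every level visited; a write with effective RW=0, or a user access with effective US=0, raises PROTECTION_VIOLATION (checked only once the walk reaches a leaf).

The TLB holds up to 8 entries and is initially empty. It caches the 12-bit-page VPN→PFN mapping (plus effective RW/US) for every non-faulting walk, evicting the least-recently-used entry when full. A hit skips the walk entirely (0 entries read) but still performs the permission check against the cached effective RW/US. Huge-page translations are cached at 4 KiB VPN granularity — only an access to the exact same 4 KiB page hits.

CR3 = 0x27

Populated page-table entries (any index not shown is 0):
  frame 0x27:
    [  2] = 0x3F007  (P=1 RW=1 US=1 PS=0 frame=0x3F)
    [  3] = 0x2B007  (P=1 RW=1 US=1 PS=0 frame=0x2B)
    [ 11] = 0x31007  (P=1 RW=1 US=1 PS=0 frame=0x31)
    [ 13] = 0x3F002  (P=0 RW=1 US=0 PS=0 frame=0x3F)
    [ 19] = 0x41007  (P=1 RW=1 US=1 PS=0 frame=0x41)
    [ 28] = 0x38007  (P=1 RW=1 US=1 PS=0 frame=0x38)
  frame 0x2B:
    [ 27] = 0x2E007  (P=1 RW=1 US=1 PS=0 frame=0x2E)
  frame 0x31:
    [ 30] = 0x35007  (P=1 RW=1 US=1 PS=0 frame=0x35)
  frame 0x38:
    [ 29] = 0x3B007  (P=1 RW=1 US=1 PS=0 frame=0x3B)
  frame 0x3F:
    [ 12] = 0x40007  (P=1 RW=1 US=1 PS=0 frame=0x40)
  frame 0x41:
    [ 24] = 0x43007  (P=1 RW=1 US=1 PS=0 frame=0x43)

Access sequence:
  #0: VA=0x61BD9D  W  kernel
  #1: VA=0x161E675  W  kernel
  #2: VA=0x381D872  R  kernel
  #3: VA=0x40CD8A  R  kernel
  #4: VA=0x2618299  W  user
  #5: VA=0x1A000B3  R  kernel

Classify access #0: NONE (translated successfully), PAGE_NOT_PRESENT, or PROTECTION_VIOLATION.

Walk each access:
#0 VA=0x61BD9D (w,kernel):
  L0: frame=0x27 idx=3 entry=0x2B007 [P=1 RW=1 US=1 PS=0]
  L1: frame=0x2B idx=27 entry=0x2E007 [P=1 RW=1 US=1 PS=0]
  ⇒ phys 0x2ED9D  [2 reads]
#1 VA=0x161E675 (w,kernel):
  L0: frame=0x27 idx=11 entry=0x31007 [P=1 RW=1 US=1 PS=0]
  L1: frame=0x31 idx=30 entry=0x35007 [P=1 RW=1 US=1 PS=0]
  ⇒ phys 0x35675  [2 reads]
#2 VA=0x381D872 (r,kernel):
  L0: frame=0x27 idx=28 entry=0x38007 [P=1 RW=1 US=1 PS=0]
  L1: frame=0x38 idx=29 entry=0x3B007 [P=1 RW=1 US=1 PS=0]
  ⇒ phys 0x3B872  [2 reads]
#3 VA=0x40CD8A (r,kernel):
  L0: frame=0x27 idx=2 entry=0x3F007 [P=1 RW=1 US=1 PS=0]
  L1: frame=0x3F idx=12 entry=0x40007 [P=1 RW=1 US=1 PS=0]
  ⇒ phys 0x40D8A  [2 reads]
#4 VA=0x2618299 (w,user):
  L0: frame=0x27 idx=19 entry=0x41007 [P=1 RW=1 US=1 PS=0]
  L1: frame=0x41 idx=24 entry=0x43007 [P=1 RW=1 US=1 PS=0]
  ⇒ phys 0x43299  [2 reads]
#5 VA=0x1A000B3 (r,kernel):
  L0: frame=0x27 idx=13 entry=0x3F002 [P=0 RW=1 US=0 PS=0]
  → PAGE_NOT_PRESENT  (1 entries read)

Access #0 fault: NONE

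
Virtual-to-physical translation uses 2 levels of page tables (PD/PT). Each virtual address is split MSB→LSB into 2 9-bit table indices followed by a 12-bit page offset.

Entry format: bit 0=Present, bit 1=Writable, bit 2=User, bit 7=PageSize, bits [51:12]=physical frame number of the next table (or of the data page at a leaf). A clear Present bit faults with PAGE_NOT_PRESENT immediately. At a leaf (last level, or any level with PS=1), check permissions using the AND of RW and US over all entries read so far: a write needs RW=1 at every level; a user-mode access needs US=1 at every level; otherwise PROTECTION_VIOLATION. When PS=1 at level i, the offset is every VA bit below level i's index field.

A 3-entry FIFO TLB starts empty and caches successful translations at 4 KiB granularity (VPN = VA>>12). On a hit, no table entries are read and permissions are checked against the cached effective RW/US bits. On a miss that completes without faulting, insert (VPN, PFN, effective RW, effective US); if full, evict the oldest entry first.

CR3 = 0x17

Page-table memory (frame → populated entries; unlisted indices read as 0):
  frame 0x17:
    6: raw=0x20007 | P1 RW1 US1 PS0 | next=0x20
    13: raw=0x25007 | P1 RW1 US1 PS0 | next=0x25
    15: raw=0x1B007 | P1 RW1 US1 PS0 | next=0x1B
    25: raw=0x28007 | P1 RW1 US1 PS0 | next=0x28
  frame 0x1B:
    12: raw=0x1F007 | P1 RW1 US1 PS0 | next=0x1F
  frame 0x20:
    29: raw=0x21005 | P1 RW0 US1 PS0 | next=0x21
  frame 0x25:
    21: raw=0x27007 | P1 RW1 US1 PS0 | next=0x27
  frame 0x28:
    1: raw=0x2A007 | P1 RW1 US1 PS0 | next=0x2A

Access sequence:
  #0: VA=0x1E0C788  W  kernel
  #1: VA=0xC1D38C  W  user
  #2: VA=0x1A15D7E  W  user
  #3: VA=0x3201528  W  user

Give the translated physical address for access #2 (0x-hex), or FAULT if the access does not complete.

Walk each access:
#0 VA=0x1E0C788 (w,kernel):
  lvl0: tbl 0x17, slot 15 ⇒ 0x1B007 (P1/RW1/US1/PS0)
  lvl1: tbl 0x1B, slot 12 ⇒ 0x1F007 (P1/RW1/US1/PS0)
  ⇒ phys 0x1F788  [2 reads]
#1 VA=0xC1D38C (w,user):
  lvl0: tbl 0x17, slot 6 ⇒ 0x20007 (P1/RW1/US1/PS0)
  lvl1: tbl 0x20, slot 29 ⇒ 0x21005 (P1/RW0/US1/PS0)
  → PROTECTION_VIOLATION  (2 entries read)
#2 VA=0x1A15D7E (w,user):
  lvl0: tbl 0x17, slot 13 ⇒ 0x25007 (P1/RW1/US1/PS0)
  lvl1: tbl 0x25, slot 21 ⇒ 0x27007 (P1/RW1/US1/PS0)
  ⇒ phys 0x27D7E  [2 reads]
#3 VA=0x3201528 (w,user):
  lvl0: tbl 0x17, slot 25 ⇒ 0x28007 (P1/RW1/US1/PS0)
  lvl1: tbl 0x28, slot 1 ⇒ 0x2A007 (P1/RW1/US1/PS0)
  ⇒ phys 0x2A528  [2 reads]

Access #2 PA: 0x27D7E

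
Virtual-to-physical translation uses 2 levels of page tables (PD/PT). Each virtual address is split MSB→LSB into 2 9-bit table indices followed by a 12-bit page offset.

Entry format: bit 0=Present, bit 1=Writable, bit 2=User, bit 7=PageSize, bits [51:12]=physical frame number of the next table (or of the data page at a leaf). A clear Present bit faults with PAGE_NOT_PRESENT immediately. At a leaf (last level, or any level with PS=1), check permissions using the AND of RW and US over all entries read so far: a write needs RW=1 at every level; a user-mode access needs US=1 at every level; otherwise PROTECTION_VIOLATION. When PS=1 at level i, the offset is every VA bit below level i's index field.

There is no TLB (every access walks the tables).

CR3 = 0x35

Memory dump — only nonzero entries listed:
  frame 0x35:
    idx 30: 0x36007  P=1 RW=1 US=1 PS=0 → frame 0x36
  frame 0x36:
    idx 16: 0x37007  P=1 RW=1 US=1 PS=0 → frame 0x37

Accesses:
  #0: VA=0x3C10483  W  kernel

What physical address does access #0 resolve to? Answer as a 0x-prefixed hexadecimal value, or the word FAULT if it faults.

Trace:
#0 VA=0x3C10483 (w,kernel):
  lvl0: tbl 0x35, slot 30 ⇒ 0x36007 (P1/RW1/US1/PS0)
  lvl1: tbl 0x36, slot 16 ⇒ 0x37007 (P1/RW1/US1/PS0)
  ⇒ phys 0x37483  [2 reads]

Access #0 PA: 0x37483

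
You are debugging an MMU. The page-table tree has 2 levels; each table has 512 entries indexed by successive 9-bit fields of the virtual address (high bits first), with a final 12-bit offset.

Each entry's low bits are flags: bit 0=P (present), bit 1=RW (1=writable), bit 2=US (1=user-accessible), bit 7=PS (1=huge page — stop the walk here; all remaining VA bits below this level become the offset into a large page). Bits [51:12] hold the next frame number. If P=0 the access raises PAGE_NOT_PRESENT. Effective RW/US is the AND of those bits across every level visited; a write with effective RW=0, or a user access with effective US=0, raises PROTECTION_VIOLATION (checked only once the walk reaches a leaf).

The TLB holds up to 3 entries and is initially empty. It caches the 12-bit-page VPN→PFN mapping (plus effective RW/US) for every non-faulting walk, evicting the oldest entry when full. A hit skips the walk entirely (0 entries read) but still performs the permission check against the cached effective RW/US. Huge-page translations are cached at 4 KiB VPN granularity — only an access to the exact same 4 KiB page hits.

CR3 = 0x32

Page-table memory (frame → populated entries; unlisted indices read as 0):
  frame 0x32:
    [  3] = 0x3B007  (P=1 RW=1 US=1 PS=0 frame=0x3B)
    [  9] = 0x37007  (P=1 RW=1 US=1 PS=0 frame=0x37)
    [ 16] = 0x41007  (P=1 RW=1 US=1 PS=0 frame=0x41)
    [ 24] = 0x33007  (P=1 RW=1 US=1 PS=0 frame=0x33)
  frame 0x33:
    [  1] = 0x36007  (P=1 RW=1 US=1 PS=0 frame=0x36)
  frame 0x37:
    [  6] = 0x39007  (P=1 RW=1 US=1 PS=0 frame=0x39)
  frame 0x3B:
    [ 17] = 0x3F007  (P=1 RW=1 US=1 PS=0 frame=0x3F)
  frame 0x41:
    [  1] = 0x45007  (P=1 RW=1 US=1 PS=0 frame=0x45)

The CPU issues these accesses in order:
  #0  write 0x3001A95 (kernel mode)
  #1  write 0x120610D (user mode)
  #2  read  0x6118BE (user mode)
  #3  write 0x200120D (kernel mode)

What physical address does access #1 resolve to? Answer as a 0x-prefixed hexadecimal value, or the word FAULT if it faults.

Per-access translation:
#0 VA=0x3001A95 (w,kernel):
  L0: frame=0x32 idx=24 entry=0x33007 [P=1 RW=1 US=1 PS=0]
  L1: frame=0x33 idx=1 entry=0x36007 [P=1 RW=1 US=1 PS=0]
  → PA=0x36A95  (2 entries read)
#1 VA=0x120610D (w,user):
  L0: frame=0x32 idx=9 entry=0x37007 [P=1 RW=1 US=1 PS=0]
  L1: frame=0x37 idx=6 entry=0x39007 [P=1 RW=1 US=1 PS=0]
  → PA=0x3910D  (2 entries read)
#2 VA=0x6118BE (r,user):
  L0: frame=0x32 idx=3 entry=0x3B007 [P=1 RW=1 US=1 PS=0]
  L1: frame=0x3B idx=17 entry=0x3F007 [P=1 RW=1 US=1 PS=0]
  → PA=0x3F8BE  (2 entries read)
#3 VA=0x200120D (w,kernel):
  L0: frame=0x32 idx=16 entry=0x41007 [P=1 RW=1 US=1 PS=0]
  L1: frame=0x41 idx=1 entry=0x45007 [P=1 RW=1 US=1 PS=0]
  → PA=0x4520D  (2 entries read)

Access #1 PA: 0x3910D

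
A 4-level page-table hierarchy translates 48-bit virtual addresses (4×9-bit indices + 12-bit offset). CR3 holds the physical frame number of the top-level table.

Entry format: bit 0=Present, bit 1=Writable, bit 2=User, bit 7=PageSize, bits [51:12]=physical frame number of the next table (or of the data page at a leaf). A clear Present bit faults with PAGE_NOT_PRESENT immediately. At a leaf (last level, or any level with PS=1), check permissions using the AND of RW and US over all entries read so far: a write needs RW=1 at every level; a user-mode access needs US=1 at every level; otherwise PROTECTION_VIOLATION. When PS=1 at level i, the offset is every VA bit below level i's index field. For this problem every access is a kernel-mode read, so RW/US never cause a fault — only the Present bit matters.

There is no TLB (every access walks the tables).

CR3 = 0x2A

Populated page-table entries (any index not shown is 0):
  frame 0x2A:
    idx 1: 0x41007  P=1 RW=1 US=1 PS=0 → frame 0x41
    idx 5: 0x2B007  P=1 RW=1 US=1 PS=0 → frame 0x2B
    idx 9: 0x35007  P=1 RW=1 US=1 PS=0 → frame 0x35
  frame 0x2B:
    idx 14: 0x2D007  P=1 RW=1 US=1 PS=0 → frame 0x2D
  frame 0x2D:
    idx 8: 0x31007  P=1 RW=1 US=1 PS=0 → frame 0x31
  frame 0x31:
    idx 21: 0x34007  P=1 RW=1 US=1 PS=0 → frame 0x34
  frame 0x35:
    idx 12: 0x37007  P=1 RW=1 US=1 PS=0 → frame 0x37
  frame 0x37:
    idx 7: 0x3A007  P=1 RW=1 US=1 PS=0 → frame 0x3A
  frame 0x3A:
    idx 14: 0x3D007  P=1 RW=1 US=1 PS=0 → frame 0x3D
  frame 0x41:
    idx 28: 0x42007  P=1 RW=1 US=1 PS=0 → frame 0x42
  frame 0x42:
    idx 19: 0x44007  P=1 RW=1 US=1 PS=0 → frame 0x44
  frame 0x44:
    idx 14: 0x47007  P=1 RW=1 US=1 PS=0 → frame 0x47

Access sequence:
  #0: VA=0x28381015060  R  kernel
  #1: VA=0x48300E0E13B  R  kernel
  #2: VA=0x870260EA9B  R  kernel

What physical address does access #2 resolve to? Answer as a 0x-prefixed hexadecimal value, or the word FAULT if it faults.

Per-access translation:
#0 VA=0x28381015060 (r,kernel):
  lvl0: tbl 0x2A, slot 5 ⇒ 0x2B007 (P1/RW1/US1/PS0)
  lvl1: tbl 0x2B, slot 14 ⇒ 0x2D007 (P1/RW1/US1/PS0)
  lvl2: tbl 0x2D, slot 8 ⇒ 0x31007 (P1/RW1/US1/PS0)
  lvl3: tbl 0x31, slot 21 ⇒ 0x34007 (P1/RW1/US1/PS0)
  → PA=0x34060  (4 entries read)
#1 VA=0x48300E0E13B (r,kernel):
  lvl0: tbl 0x2A, slot 9 ⇒ 0x35007 (P1/RW1/US1/PS0)
  lvl1: tbl 0x35, slot 12 ⇒ 0x37007 (P1/RW1/US1/PS0)
  lvl2: tbl 0x37, slot 7 ⇒ 0x3A007 (P1/RW1/US1/PS0)
  lvl3: tbl 0x3A, slot 14 ⇒ 0x3D007 (P1/RW1/US1/PS0)
  → PA=0x3D13B  (4 entries read)
#2 VA=0x870260EA9B (r,kernel):
  lvl0: tbl 0x2A, slot 1 ⇒ 0x41007 (P1/RW1/US1/PS0)
  lvl1: tbl 0x41, slot 28 ⇒ 0x42007 (P1/RW1/US1/PS0)
  lvl2: tbl 0x42, slot 19 ⇒ 0x44007 (P1/RW1/US1/PS0)
  lvl3: tbl 0x44, slot 14 ⇒ 0x47007 (P1/RW1/US1/PS0)
  → PA=0x47A9B  (4 entries read)

Access #2 PA: 0x47A9B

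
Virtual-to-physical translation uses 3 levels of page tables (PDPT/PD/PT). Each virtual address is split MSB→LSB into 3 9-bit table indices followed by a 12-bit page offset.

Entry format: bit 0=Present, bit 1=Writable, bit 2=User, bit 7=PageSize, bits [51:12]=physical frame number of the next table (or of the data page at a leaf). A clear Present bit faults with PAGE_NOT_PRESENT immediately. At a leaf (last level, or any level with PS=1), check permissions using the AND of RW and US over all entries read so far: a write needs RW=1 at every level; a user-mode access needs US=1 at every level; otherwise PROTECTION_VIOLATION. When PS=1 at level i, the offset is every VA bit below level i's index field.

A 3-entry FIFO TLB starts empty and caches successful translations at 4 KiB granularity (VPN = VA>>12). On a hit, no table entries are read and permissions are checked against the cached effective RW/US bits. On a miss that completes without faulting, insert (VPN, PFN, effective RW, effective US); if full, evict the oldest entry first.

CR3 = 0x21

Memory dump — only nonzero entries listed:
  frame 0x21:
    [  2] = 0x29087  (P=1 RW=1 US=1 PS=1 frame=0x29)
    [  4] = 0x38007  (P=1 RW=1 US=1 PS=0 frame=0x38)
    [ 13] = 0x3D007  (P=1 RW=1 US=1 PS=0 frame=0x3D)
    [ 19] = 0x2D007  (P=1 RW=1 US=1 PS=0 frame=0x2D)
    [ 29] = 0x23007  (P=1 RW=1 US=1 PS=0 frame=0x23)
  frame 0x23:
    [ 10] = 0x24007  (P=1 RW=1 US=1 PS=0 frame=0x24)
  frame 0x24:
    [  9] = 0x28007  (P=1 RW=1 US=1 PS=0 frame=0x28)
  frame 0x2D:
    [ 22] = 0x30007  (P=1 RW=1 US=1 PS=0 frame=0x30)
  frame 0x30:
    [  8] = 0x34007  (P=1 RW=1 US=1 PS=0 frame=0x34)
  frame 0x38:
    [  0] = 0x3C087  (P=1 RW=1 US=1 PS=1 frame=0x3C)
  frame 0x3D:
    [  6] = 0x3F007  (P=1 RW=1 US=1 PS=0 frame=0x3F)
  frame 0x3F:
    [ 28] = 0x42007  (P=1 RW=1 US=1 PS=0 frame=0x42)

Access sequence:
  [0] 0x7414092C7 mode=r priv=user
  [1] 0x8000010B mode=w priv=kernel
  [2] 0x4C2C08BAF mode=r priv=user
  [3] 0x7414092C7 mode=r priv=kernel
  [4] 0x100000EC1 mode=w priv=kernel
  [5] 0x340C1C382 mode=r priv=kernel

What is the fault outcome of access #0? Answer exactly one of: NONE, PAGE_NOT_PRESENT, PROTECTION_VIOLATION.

Trace:
#0 VA=0x7414092C7 (r,user):
  L0: frame=0x21 idx=29 entry=0x23007 [P=1 RW=1 US=1 PS=0]
  L1: frame=0x23 idx=10 entry=0x24007 [P=1 RW=1 US=1 PS=0]
  L2: frame=0x24 idx=9 entry=0x28007 [P=1 RW=1 US=1 PS=0]
  ✓ 0x282C7  — 3 lookups
#1 VA=0x8000010B (w,kernel):
  L0: frame=0x21 idx=2 entry=0x29087 [P=1 RW=1 US=1 PS=1]
  ✓ 0x2910B (huge @L0)  — 1 lookups
#2 VA=0x4C2C08BAF (r,user):
  L0: frame=0x21 idx=19 entry=0x2D007 [P=1 RW=1 US=1 PS=0]
  L1: frame=0x2D idx=22 entry=0x30007 [P=1 RW=1 US=1 PS=0]
  L2: frame=0x30 idx=8 entry=0x34007 [P=1 RW=1 US=1 PS=0]
  ✓ 0x34BAF  — 3 lookups
#3 VA=0x7414092C7 (r,kernel):
  TLB hit vpn=0x741409 → PA=0x282C7
#4 VA=0x100000EC1 (w,kernel):
  L0: frame=0x21 idx=4 entry=0x38007 [P=1 RW=1 US=1 PS=0]
  L1: frame=0x38 idx=0 entry=0x3C087 [P=1 RW=1 US=1 PS=1]
  ✓ 0x3CEC1 (huge @L1)  — 2 lookups
#5 VA=0x340C1C382 (r,kernel):
  L0: frame=0x21 idx=13 entry=0x3D007 [P=1 RW=1 US=1 PS=0]
  L1: frame=0x3D idx=6 entry=0x3F007 [P=1 RW=1 US=1 PS=0]
  L2: frame=0x3F idx=28 entry=0x42007 [P=1 RW=1 US=1 PS=0]
  ✓ 0x42382  — 3 lookups

Access #0 fault: NONE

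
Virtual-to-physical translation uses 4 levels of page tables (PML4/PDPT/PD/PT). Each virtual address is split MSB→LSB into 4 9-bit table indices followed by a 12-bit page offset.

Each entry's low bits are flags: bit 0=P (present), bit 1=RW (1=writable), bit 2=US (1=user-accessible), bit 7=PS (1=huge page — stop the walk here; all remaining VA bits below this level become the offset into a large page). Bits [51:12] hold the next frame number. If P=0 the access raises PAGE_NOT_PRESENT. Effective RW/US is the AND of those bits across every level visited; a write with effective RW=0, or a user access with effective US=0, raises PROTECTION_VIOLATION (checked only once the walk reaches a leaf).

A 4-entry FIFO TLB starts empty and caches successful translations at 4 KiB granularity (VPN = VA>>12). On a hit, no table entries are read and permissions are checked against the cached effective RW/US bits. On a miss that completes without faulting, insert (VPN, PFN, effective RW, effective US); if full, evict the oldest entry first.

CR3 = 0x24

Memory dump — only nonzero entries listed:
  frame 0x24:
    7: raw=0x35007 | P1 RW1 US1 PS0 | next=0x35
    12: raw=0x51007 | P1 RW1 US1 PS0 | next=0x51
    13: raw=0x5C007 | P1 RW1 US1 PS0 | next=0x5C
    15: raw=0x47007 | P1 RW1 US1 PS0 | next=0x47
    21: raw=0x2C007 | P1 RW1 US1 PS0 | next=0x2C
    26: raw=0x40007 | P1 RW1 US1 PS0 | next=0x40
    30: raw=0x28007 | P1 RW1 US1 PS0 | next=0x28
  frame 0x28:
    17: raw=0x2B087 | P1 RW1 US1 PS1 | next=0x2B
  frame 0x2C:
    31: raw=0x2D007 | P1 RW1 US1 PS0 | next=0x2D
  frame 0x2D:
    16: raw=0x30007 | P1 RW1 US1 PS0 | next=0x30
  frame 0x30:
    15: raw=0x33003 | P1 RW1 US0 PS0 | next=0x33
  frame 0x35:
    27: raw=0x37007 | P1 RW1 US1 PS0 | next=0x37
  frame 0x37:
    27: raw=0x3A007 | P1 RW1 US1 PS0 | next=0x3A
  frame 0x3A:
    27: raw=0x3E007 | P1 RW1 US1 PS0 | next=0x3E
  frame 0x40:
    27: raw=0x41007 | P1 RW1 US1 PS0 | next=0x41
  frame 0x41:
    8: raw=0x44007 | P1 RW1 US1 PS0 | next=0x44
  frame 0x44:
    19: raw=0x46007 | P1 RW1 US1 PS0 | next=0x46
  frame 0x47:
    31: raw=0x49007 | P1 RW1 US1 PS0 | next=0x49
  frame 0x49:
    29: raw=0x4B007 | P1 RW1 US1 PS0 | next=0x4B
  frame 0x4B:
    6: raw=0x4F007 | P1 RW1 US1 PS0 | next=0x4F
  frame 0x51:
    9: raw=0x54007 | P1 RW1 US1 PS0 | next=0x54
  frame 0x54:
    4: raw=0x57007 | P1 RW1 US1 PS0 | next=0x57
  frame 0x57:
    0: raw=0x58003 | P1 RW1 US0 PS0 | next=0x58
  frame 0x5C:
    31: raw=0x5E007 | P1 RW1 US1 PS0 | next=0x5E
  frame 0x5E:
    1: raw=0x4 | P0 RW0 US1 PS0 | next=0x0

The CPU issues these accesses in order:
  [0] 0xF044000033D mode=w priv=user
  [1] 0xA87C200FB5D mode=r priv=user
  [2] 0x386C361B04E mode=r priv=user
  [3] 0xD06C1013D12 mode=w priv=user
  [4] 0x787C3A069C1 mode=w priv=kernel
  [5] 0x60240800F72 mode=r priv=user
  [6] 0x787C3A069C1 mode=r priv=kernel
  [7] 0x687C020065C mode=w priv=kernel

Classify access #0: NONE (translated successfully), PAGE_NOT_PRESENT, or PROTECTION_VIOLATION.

Trace:
#0 VA=0xF044000033D (w,user):
  L0: frame=0x24 idx=30 entry=0x28007 [P=1 RW=1 US=1 PS=0]
  L1: frame=0x28 idx=17 entry=0x2B087 [P=1 RW=1 US=1 PS=1]
  ✓ 0x2B33D (huge @L1)  — 2 lookups
#1 VA=0xA87C200FB5D (r,user):
  L0: frame=0x24 idx=21 entry=0x2C007 [P=1 RW=1 US=1 PS=0]
  L1: frame=0x2C idx=31 entry=0x2D007 [P=1 RW=1 US=1 PS=0]
  L2: frame=0x2D idx=16 entry=0x30007 [P=1 RW=1 US=1 PS=0]
  L3: frame=0x30 idx=15 entry=0x33003 [P=1 RW=1 US=0 PS=0]
  ✗ PROTECTION_VIOLATION  [4 reads]
#2 VA=0x386C361B04E (r,user):
  L0: frame=0x24 idx=7 entry=0x35007 [P=1 RW=1 US=1 PS=0]
  L1: frame=0x35 idx=27 entry=0x37007 [P=1 RW=1 US=1 PS=0]
  L2: frame=0x37 idx=27 entry=0x3A007 [P=1 RW=1 US=1 PS=0]
  L3: frame=0x3A idx=27 entry=0x3E007 [P=1 RW=1 US=1 PS=0]
  ✓ 0x3E04E  — 4 lookups
#3 VA=0xD06C1013D12 (w,user):
  L0: frame=0x24 idx=26 entry=0x40007 [P=1 RW=1 US=1 PS=0]
  L1: frame=0x40 idx=27 entry=0x41007 [P=1 RW=1 US=1 PS=0]
  L2: frame=0x41 idx=8 entry=0x44007 [P=1 RW=1 US=1 PS=0]
  L3: frame=0x44 idx=19 entry=0x46007 [P=1 RW=1 US=1 PS=0]
  ✓ 0x46D12  — 4 lookups
#4 VA=0x787C3A069C1 (w,kernel):
  L0: frame=0x24 idx=15 entry=0x47007 [P=1 RW=1 US=1 PS=0]
  L1: frame=0x47 idx=31 entry=0x49007 [P=1 RW=1 US=1 PS=0]
  L2: frame=0x49 idx=29 entry=0x4B007 [P=1 RW=1 US=1 PS=0]
  L3: frame=0x4B idx=6 entry=0x4F007 [P=1 RW=1 US=1 PS=0]
  ✓ 0x4F9C1  — 4 lookups
#5 VA=0x60240800F72 (r,user):
  L0: frame=0x24 idx=12 entry=0x51007 [P=1 RW=1 US=1 PS=0]
  L1: frame=0x51 idx=9 entry=0x54007 [P=1 RW=1 US=1 PS=0]
  L2: frame=0x54 idx=4 entry=0x57007 [P=1 RW=1 US=1 PS=0]
  L3: frame=0x57 idx=0 entry=0x58003 [P=1 RW=1 US=0 PS=0]
  ✗ PROTECTION_VIOLATION  [4 reads]
#6 VA=0x787C3A069C1 (r,kernel):
  TLB hit vpn=0x787C3A06 → PA=0x4F9C1
#7 VA=0x687C020065C (w,kernel):
  L0: frame=0x24 idx=13 entry=0x5C007 [P=1 RW=1 US=1 PS=0]
  L1: frame=0x5C idx=31 entry=0x5E007 [P=1 RW=1 US=1 PS=0]
  L2: frame=0x5E idx=1 entry=0x4 [P=0 RW=0 US=1 PS=0]
  ✗ PAGE_NOT_PRESENT  [3 reads]

Access #0 fault: NONE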